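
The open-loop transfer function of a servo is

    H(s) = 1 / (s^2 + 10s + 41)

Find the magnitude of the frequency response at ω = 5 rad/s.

Substitute s = j5: numerator = 1, denominator = 16 + j50.
|H(j5)| = |1| / |16 + j50| = 1 / 52.498 ≈ 0.01905.

|H(j5)| ≈ 0.01905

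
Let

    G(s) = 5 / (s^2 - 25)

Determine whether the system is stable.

The denominator s^2 - 25 factors as (s - 5)(s + 5), giving poles at s = 5, -5.
Since the pole(s) at s = 5 lie in the right half-plane, the system is unstable.

unstable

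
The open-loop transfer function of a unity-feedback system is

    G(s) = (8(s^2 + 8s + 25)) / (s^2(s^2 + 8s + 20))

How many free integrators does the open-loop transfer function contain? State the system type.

Type 2

The denominator has 2 factors of s at the origin (free integrators), so this is a Type 2 system.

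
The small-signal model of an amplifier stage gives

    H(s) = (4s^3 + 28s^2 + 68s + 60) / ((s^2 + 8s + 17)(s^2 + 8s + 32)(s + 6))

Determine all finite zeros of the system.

Set the numerator to zero: 4s^3 + 28s^2 + 68s + 60 = 0, i.e. 4·(s^3 + 7s^2 + 17s + 15) = 0.
Factoring: (s^2 + 4s + 5)(s + 3) = 0.

s = -2 ± j, -3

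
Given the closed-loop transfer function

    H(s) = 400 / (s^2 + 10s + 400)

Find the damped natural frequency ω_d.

Comparing s^2 + 10s + 400 to s^2 + 2ζωₙs + ωₙ²: ωₙ = 20 rad/s and ζ = 10/(2·20) = 0.25.
ζωₙ = 10/2 = 5, so ω_d = ωₙ√(1−ζ²) = √(ωₙ² − (ζωₙ)²) = √(400 − 5²) = √375 ≈ 19.36 rad/s.

ω_d ≈ 19.36 rad/s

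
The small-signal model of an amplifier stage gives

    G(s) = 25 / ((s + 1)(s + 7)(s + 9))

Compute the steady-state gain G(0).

G(0) = 25/63 ≈ 0.3968

At s = 0 each factor (s + a) contributes a and each (s^2 + bs + c) contributes c.
G(0) = 25·1 / ((1) · (7) · (9)) = 25/63 = 25/63.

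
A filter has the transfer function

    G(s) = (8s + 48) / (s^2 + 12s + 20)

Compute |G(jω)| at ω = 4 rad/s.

Substitute s = j4: numerator = 48 + j32, denominator = 4 + j48.
|G(j4)| = |48 + j32| / |4 + j48| = 57.689 / 48.166 ≈ 1.198.

|G(j4)| ≈ 1.198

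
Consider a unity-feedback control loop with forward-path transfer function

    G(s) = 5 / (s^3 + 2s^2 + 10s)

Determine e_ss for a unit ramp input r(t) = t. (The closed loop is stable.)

e_ss = 2

G(s) has one pole at the origin.
This is a Type 1 system. Kv = lim_{s→0} s·G(s) = 5/10 = 1/2.
e_ss = 1/Kv = 1/(1/2) = 2.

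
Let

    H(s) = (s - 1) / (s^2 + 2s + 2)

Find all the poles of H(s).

s = -1 ± j

The poles are the roots of the denominator s^2 + 2s + 2 = 0.
Using the quadratic formula: s = (-2 ± √(-4))/2 = -1 ± 1j.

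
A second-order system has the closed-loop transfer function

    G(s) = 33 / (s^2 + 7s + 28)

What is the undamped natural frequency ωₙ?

ωₙ ≈ 5.292 rad/s

Compare the denominator to the standard form s^2 + 2ζωₙs + ωₙ².
ωₙ² = 28, so ωₙ = √28 ≈ 5.292 rad/s.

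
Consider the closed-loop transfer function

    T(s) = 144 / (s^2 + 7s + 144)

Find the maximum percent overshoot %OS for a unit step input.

%OS ≈ 38.4%

Comparing s^2 + 7s + 144 to s^2 + 2ζωₙs + ωₙ²: ωₙ = 12 rad/s and ζ = 7/(2·12) ≈ 0.2917.
%OS = 100·exp(−πζ/√(1−ζ²)) = 100·exp(−π·0.2917/√(1−0.2917²)) ≈ 38.4%.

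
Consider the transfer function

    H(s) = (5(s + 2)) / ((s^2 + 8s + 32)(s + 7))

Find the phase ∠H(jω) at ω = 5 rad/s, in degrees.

∠H(j5) ≈ -47.41°

At s = j5: numerator = 10 + j25, denominator = -151 + j315.
∠H = ∠num − ∠den = 68.199° − (115.61°) = -47.41°.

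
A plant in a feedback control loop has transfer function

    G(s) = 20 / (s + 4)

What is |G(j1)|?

Substitute s = j1: numerator = 20, denominator = 4 + j1.
|G(j1)| = |20| / |4 + j1| = 20 / 4.1231 ≈ 4.851.

|G(j1)| ≈ 4.851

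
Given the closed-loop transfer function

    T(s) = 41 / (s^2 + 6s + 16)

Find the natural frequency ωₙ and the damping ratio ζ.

Compare the denominator to the standard form s^2 + 2ζωₙs + ωₙ².
ωₙ² = 16, so ωₙ = 4 rad/s.
2ζωₙ = 6, so ζ = 6/(2·4) = 0.75.

ωₙ = 4 rad/s, ζ = 0.75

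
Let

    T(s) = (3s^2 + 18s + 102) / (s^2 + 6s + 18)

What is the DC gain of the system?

Set s = 0: T(0) = (102) / (18) = 17/3.

T(0) = 17/3 ≈ 5.667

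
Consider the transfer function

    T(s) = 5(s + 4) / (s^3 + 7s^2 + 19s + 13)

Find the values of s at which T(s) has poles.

The poles are the roots of the denominator s^3 + 7s^2 + 19s + 13 = 0.
Trying s = -1: the polynomial evaluates to 0, so (s + 1) is a factor.
Dividing out leaves s^2 + 6s + 13 = 0.
The quadratic formula then gives s = -3 ± 2j.

s = -1, -3 + 2j, -3 - 2j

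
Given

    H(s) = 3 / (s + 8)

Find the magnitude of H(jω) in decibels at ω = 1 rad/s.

Substitute s = j1: numerator = 3, denominator = 8 + j1.
|H(j1)| = |3| / |8 + j1| = 3 / 8.0623 ≈ 0.3721.
In decibels: 20·log₁₀(0.3721) ≈ -8.59 dB.

|H(j1)|_dB ≈ -8.59 dB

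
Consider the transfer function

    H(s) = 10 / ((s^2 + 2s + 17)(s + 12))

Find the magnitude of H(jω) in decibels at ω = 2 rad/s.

|H(j2)|_dB ≈ -24.4 dB

Substitute s = j2: numerator = 10, denominator = 148 + j74.
|H(j2)| = |10| / |148 + j74| = 10 / 165.47 ≈ 0.06043.
In decibels: 20·log₁₀(0.06043) ≈ -24.4 dB.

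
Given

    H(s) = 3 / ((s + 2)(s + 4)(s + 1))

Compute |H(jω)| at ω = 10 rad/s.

|H(j10)| ≈ 0.002718

Substitute s = j10: numerator = 3, denominator = -692 - j860.
|H(j10)| = |3| / |-692 - j860| = 3 / 1103.8 ≈ 0.002718.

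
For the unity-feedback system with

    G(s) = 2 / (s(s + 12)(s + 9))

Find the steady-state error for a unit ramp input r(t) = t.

e_ss = 54

G(s) has one pole at the origin.
This is a Type 1 system. Kv = lim_{s→0} s·G(s) = 2/108 = 1/54.
e_ss = 1/Kv = 1/(1/54) = 54.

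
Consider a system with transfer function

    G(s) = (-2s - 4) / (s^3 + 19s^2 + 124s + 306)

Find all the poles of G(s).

s = -5 ± 3j, -9

The poles are the roots of the denominator s^3 + 19s^2 + 124s + 306 = 0.
Trying s = -9: the polynomial evaluates to 0, so (s + 9) is a factor.
Dividing out leaves s^2 + 10s + 34 = 0.
The quadratic formula then gives s = -5 ± 3j.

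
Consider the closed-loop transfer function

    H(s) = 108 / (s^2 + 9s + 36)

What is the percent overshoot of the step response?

%OS ≈ 2.84%

Comparing s^2 + 9s + 36 to s^2 + 2ζωₙs + ωₙ²: ωₙ = 6 rad/s and ζ = 9/(2·6) = 0.75.
%OS = 100·exp(−πζ/√(1−ζ²)) = 100·exp(−π·0.75/√(1−0.75²)) ≈ 2.84%.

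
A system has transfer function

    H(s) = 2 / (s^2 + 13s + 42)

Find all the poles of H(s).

The poles are the roots of the denominator s^2 + 13s + 42 = 0.
Factoring: (s + 6)(s + 7) = 0, so s = -6 and s = -7.

s = -6, -7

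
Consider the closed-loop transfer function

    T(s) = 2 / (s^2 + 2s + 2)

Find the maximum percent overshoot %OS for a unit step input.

%OS ≈ 4.32%

Comparing s^2 + 2s + 2 to s^2 + 2ζωₙs + ωₙ²: ωₙ = √2 ≈ 1.414 rad/s and ζ = 2/(2·√2) ≈ 0.7071.
%OS = 100·exp(−πζ/√(1−ζ²)) = 100·exp(−π·0.7071/√(1−0.7071²)) ≈ 4.32%.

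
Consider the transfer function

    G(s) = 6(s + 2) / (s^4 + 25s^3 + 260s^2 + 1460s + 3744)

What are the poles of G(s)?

The poles are the roots of the denominator s^4 + 25s^3 + 260s^2 + 1460s + 3744 = 0.
Trying s = -8: the polynomial evaluates to 0, so (s + 8) is a factor.
Dividing out leaves s^3 + 17s^2 + 124s + 468 = 0.
This factors further as (s^2 + 8s + 52)(s + 9) = 0.

s = -4 ± 6j, -8, -9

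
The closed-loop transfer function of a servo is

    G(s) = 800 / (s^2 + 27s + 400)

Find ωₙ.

Compare the denominator to the standard form s^2 + 2ζωₙs + ωₙ².
ωₙ² = 400, so ωₙ = 20 rad/s.

ωₙ = 20 rad/s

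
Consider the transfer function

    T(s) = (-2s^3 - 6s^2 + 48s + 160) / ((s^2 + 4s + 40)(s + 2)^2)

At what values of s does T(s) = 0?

Set the numerator to zero: -2s^3 - 6s^2 + 48s + 160 = 0, i.e. -2·(s^3 + 3s^2 - 24s - 80) = 0.
Factoring: (s - 5)(s + 4)^2 = 0.

s = 5, -4, -4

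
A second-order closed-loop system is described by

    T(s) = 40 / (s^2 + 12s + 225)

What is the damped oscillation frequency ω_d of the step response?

Comparing s^2 + 12s + 225 to s^2 + 2ζωₙs + ωₙ²: ωₙ = 15 rad/s and ζ = 12/(2·15) = 0.4.
ζωₙ = 12/2 = 6, so ω_d = ωₙ√(1−ζ²) = √(ωₙ² − (ζωₙ)²) = √(225 − 6²) = √189 ≈ 13.75 rad/s.

ω_d ≈ 13.75 rad/s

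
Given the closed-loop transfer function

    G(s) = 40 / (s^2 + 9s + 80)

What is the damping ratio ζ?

ζ ≈ 0.5031

Compare the denominator to the standard form s^2 + 2ζωₙs + ωₙ².
ωₙ² = 80, so ωₙ = √80 ≈ 8.944 rad/s.
2ζωₙ = 9, so ζ = 9/(2·√80) ≈ 0.5031.
With ζ = 0.5031 the response is underdamped.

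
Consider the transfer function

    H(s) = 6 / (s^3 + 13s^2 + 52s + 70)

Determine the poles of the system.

The poles are the roots of the denominator s^3 + 13s^2 + 52s + 70 = 0.
Trying s = -7: the polynomial evaluates to 0, so (s + 7) is a factor.
Dividing out leaves s^2 + 6s + 10 = 0.
The quadratic formula then gives s = -3 ± 1j.

s = -3 + j, -3 - j, -7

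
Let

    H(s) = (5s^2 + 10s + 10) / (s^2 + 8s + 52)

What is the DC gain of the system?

H(0) = 5/26 ≈ 0.1923

Set s = 0: H(0) = (10) / (52) = 5/26.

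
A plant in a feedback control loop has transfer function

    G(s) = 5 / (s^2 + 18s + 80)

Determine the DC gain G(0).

Set s = 0: G(0) = (5) / (80) = 1/16.

G(0) = 1/16 ≈ 0.06250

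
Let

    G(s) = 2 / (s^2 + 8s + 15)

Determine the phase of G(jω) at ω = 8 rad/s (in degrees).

At s = j8: numerator = 2, denominator = -49 + j64.
∠G = ∠num − ∠den = 0° − (127.44°) = -127.4°.

∠G(j8) ≈ -127.4°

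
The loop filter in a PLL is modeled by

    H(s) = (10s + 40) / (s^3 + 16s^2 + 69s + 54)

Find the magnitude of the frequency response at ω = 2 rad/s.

|H(j2)| ≈ 0.3430

Substitute s = j2: numerator = 40 + j20, denominator = -10 + j130.
|H(j2)| = |40 + j20| / |-10 + j130| = 44.721 / 130.38 ≈ 0.3430.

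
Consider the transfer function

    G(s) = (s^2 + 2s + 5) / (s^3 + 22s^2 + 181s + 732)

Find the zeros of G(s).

Set the numerator to zero: s^2 + 2s + 5 = 0.
Factoring: (s^2 + 2s + 5) = 0.

s = -1 ± 2j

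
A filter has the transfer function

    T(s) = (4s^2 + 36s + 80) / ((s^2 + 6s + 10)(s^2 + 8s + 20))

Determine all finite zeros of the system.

Set the numerator to zero: 4s^2 + 36s + 80 = 0, i.e. 4·(s^2 + 9s + 20) = 0.
Factoring: (s + 4)(s + 5) = 0.

s = -4, -5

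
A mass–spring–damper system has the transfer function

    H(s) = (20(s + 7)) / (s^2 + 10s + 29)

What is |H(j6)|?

|H(j6)| ≈ 3.052

Substitute s = j6: numerator = 140 + j120, denominator = -7 + j60.
|H(j6)| = |140 + j120| / |-7 + j60| = 184.39 / 60.407 ≈ 3.052.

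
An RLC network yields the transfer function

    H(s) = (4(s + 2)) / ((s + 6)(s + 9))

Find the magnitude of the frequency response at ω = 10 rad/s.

Substitute s = j10: numerator = 8 + j40, denominator = -46 + j150.
|H(j10)| = |8 + j40| / |-46 + j150| = 40.792 / 156.89 ≈ 0.2600.

|H(j10)| ≈ 0.2600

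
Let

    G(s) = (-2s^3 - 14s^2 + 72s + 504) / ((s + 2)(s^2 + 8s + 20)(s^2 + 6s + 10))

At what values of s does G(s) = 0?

Set the numerator to zero: -2s^3 - 14s^2 + 72s + 504 = 0, i.e. -2·(s^3 + 7s^2 - 36s - 252) = 0.
Factoring: (s + 7)(s + 6)(s - 6) = 0.

s = -7, -6, 6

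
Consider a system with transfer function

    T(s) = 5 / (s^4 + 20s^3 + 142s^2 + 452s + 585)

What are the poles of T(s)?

s = -9, -5, -3 + 2j, -3 - 2j

The poles are the roots of the denominator s^4 + 20s^3 + 142s^2 + 452s + 585 = 0.
Trying s = -9: the polynomial evaluates to 0, so (s + 9) is a factor.
Dividing out leaves s^3 + 11s^2 + 43s + 65 = 0.
This factors further as (s + 5)(s^2 + 6s + 13) = 0.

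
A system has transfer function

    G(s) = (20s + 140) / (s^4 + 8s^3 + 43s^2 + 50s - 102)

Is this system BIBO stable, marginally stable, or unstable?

unstable

The denominator s^4 + 8s^3 + 43s^2 + 50s - 102 factors as (s + 3)(s^2 + 6s + 34)(s - 1), giving poles at s = -3, -3 ± 5j, 1.
Since the pole(s) at s = 1 lie in the right half-plane, the system is unstable.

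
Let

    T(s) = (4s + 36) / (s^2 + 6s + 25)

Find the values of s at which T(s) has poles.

The poles are the roots of the denominator s^2 + 6s + 25 = 0.
Using the quadratic formula: s = (-6 ± √(-64))/2 = -3 ± 4j.

s = -3 ± 4j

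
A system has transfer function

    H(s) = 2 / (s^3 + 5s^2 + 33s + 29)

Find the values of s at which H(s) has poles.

s = -2 ± 5j, -1

The poles are the roots of the denominator s^3 + 5s^2 + 33s + 29 = 0.
Trying s = -1: the polynomial evaluates to 0, so (s + 1) is a factor.
Dividing out leaves s^2 + 4s + 29 = 0.
The quadratic formula then gives s = -2 ± 5j.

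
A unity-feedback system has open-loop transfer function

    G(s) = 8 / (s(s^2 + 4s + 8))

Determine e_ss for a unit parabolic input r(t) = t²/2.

G(s) has one pole at the origin.
This is a Type 1 system; Ka = lim_{s→0} s^2·G(s) = 0, so the steady-state error for a parabola input is infinite.

e_ss = ∞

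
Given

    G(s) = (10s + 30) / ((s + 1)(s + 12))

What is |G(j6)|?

Substitute s = j6: numerator = 30 + j60, denominator = -24 + j78.
|G(j6)| = |30 + j60| / |-24 + j78| = 67.082 / 81.609 ≈ 0.8220.

|G(j6)| ≈ 0.8220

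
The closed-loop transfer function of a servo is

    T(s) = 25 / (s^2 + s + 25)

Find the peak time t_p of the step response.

t_p ≈ 0.6315 s

Comparing s^2 + s + 25 to s^2 + 2ζωₙs + ωₙ²: ωₙ = 5 rad/s and ζ = 1/(2·5) = 0.1.
ζωₙ = 1/2 = 0.5, so ω_d = ωₙ√(1−ζ²) = √(ωₙ² − (ζωₙ)²) = √(25 − 0.5²) = √24.75 ≈ 4.975 rad/s.
t_p = π/ω_d = π/4.975 ≈ 0.6315 s.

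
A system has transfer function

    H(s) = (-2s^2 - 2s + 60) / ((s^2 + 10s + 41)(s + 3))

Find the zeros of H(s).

Set the numerator to zero: -2s^2 - 2s + 60 = 0, i.e. -2·(s^2 + s - 30) = 0.
Factoring: (s + 6)(s - 5) = 0.

s = -6, 5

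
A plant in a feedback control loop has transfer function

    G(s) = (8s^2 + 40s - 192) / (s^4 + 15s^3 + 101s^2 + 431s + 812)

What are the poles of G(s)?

The poles are the roots of the denominator s^4 + 15s^3 + 101s^2 + 431s + 812 = 0.
Trying s = -7: the polynomial evaluates to 0, so (s + 7) is a factor.
Dividing out leaves s^3 + 8s^2 + 45s + 116 = 0.
This factors further as (s^2 + 4s + 29)(s + 4) = 0.

s = -2 ± 5j, -7, -4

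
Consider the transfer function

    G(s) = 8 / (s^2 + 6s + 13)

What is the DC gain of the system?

G(0) = 8/13 ≈ 0.6154

At s = 0 each factor (s + a) contributes a and each (s^2 + bs + c) contributes c.
G(0) = 8·1 / ((13)) = 8/13 = 8/13.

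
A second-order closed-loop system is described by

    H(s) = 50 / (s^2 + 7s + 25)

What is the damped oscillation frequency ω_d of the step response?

ω_d ≈ 3.571 rad/s

Comparing s^2 + 7s + 25 to s^2 + 2ζωₙs + ωₙ²: ωₙ = 5 rad/s and ζ = 7/(2·5) = 0.7.
ζωₙ = 7/2 = 3.5, so ω_d = ωₙ√(1−ζ²) = √(ωₙ² − (ζωₙ)²) = √(25 − 3.5²) = √12.75 ≈ 3.571 rad/s.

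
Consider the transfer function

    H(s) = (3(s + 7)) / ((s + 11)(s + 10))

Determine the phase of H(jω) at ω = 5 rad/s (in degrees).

∠H(j5) ≈ -15.47°

At s = j5: numerator = 21 + j15, denominator = 85 + j105.
∠H = ∠num − ∠den = 35.538° − (51.009°) = -15.47°.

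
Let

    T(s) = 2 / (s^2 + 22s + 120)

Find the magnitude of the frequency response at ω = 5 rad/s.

Substitute s = j5: numerator = 2, denominator = 95 + j110.
|T(j5)| = |2| / |95 + j110| = 2 / 145.34 ≈ 0.01376.

|T(j5)| ≈ 0.01376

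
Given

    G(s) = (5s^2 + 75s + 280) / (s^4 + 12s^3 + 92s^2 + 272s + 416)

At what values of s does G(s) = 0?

Set the numerator to zero: 5s^2 + 75s + 280 = 0, i.e. 5·(s^2 + 15s + 56) = 0.
Factoring: (s + 8)(s + 7) = 0.

s = -8, -7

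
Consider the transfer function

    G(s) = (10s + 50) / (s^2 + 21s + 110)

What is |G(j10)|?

|G(j10)| ≈ 0.5318

Substitute s = j10: numerator = 50 + j100, denominator = 10 + j210.
|G(j10)| = |50 + j100| / |10 + j210| = 111.80 / 210.24 ≈ 0.5318.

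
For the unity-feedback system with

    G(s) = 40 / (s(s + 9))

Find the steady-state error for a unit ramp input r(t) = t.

G(s) has one pole at the origin.
This is a Type 1 system. Kv = lim_{s→0} s·G(s) = 40/9.
e_ss = 1/Kv = 1/(40/9) = 9/40 ≈ 0.2250.

e_ss = 0.2250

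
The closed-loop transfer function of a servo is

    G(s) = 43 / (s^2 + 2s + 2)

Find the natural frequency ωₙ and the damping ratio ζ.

ωₙ ≈ 1.414 rad/s, ζ ≈ 0.7071

Compare the denominator to the standard form s^2 + 2ζωₙs + ωₙ².
ωₙ² = 2, so ωₙ = √2 ≈ 1.414 rad/s.
2ζωₙ = 2, so ζ = 2/(2·√2) ≈ 0.7071.
With ζ = 0.7071 the response is underdamped.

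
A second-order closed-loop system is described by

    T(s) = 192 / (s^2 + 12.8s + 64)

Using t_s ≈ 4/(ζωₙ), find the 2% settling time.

Comparing s^2 + 12.8s + 64 to s^2 + 2ζωₙs + ωₙ²: ωₙ = 8 rad/s and ζ = 12.8/(2·8) = 0.8.
ζωₙ = 12.8/2 = 6.4, so t_s ≈ 4/(ζωₙ) = 4/6.4 = 0.6250 s.

t_s ≈ 0.6250 s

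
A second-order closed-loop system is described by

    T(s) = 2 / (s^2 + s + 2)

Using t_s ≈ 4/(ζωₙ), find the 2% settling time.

t_s ≈ 8 s

Comparing s^2 + s + 2 to s^2 + 2ζωₙs + ωₙ²: ωₙ = √2 ≈ 1.414 rad/s and ζ = 1/(2·√2) ≈ 0.3536.
ζωₙ = 1/2 = 0.5, so t_s ≈ 4/(ζωₙ) = 4/0.5 = 8 s.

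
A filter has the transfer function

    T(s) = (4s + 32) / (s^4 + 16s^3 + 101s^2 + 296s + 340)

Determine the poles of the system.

s = -4 ± j, -4 ± 2j

The poles are the roots of the denominator s^4 + 16s^3 + 101s^2 + 296s + 340 = 0.
No real roots exist; factor into two real quadratics: (s^2 + 8s + 17)(s^2 + 8s + 20) = 0.
Each quadratic gives a conjugate pair via the quadratic formula.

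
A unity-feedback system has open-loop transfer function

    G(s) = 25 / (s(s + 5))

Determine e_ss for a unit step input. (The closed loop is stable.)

G(s) has one pole at the origin.
This is a Type 1 system; for a step input the steady-state error is zero.

e_ss = 0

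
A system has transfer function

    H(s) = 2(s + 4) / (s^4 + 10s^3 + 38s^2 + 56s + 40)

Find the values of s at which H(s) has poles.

The poles are the roots of the denominator s^4 + 10s^3 + 38s^2 + 56s + 40 = 0.
No real roots exist; factor into two real quadratics: (s^2 + 2s + 2)(s^2 + 8s + 20) = 0.
Each quadratic gives a conjugate pair via the quadratic formula.

s = -1 + j, -1 - j, -4 + 2j, -4 - 2j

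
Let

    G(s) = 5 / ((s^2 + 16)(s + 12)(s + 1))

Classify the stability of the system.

marginally stable

The poles can be read from the denominator factors: s = 4j, -4j, -12, -1.
Since the simple pole(s) at s = 4j, -4j lie on the jω-axis with none in the right half-plane, the system is marginally stable.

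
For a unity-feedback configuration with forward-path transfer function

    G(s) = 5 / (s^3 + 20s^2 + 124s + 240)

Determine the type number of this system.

Type 0

The denominator has no factor of s at the origin — no free integrator — so this is a Type 0 system.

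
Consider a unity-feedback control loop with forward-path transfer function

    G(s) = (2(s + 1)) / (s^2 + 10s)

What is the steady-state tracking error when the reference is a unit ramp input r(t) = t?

e_ss = 5

G(s) has one pole at the origin.
This is a Type 1 system. Kv = lim_{s→0} s·G(s) = 2/10 = 1/5.
e_ss = 1/Kv = 1/(1/5) = 5.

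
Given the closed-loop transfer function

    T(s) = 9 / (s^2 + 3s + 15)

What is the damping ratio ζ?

ζ ≈ 0.3873

Compare the denominator to the standard form s^2 + 2ζωₙs + ωₙ².
ωₙ² = 15, so ωₙ = √15 ≈ 3.873 rad/s.
2ζωₙ = 3, so ζ = 3/(2·√15) ≈ 0.3873.
With ζ = 0.3873 the response is underdamped.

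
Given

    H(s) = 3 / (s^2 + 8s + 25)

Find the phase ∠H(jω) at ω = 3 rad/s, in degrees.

At s = j3: numerator = 3, denominator = 16 + j24.
∠H = ∠num − ∠den = 0° − (56.310°) = -56.31°.

∠H(j3) ≈ -56.31°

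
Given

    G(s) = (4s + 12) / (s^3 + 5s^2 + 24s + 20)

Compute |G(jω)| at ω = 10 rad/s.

|G(j10)| ≈ 0.04646

Substitute s = j10: numerator = 12 + j40, denominator = -480 - j760.
|G(j10)| = |12 + j40| / |-480 - j760| = 41.761 / 898.89 ≈ 0.04646.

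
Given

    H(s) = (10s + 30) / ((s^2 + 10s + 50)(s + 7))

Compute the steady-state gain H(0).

Set s = 0: H(0) = (30) / (350) = 3/35.

H(0) = 3/35 ≈ 0.08571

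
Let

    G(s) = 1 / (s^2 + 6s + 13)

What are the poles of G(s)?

s = -3 ± 2j

The poles are the roots of the denominator s^2 + 6s + 13 = 0.
Using the quadratic formula: s = (-6 ± √(-16))/2 = -3 ± 2j.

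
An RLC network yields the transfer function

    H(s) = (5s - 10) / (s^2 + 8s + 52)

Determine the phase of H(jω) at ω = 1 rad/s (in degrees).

∠H(j1) ≈ 144.5°

At s = j1: numerator = -10 + j5, denominator = 51 + j8.
∠H = ∠num − ∠den = 153.43° − (8.9149°) = 144.5°.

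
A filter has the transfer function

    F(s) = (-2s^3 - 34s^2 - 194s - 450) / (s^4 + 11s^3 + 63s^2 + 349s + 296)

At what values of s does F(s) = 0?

s = -9, -4 + 3j, -4 - 3j

Set the numerator to zero: -2s^3 - 34s^2 - 194s - 450 = 0, i.e. -2·(s^3 + 17s^2 + 97s + 225) = 0.
Factoring: (s + 9)(s^2 + 8s + 25) = 0.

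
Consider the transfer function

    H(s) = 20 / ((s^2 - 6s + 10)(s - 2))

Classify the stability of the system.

The poles can be read from the denominator factors: s = 3 + j, 3 - j, 2.
Since the pole(s) at s = 3 ± j, 2 lie in the right half-plane, the system is unstable.

unstable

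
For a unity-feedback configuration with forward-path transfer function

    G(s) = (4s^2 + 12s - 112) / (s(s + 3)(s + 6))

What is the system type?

Type 1

The denominator has 1 factor of s at the origin (free integrator), so this is a Type 1 system.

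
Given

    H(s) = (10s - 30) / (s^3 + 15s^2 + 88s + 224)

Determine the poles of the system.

s = -4 + 4j, -4 - 4j, -7

The poles are the roots of the denominator s^3 + 15s^2 + 88s + 224 = 0.
Trying s = -7: the polynomial evaluates to 0, so (s + 7) is a factor.
Dividing out leaves s^2 + 8s + 32 = 0.
The quadratic formula then gives s = -4 ± 4j.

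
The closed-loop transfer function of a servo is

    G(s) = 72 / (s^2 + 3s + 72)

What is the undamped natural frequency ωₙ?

ωₙ ≈ 8.485 rad/s

Compare the denominator to the standard form s^2 + 2ζωₙs + ωₙ².
ωₙ² = 72, so ωₙ = √72 ≈ 8.485 rad/s.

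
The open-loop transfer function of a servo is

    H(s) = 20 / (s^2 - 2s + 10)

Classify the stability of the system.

The poles can be read from the denominator factors: s = 1 ± 3j.
Since the pole(s) at s = 1 + 3j, 1 - 3j lie in the right half-plane, the system is unstable.

unstable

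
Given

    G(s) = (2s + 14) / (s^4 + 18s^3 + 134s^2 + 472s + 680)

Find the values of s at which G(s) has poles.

s = -4 + 2j, -4 - 2j, -5 + 3j, -5 - 3j

The poles are the roots of the denominator s^4 + 18s^3 + 134s^2 + 472s + 680 = 0.
No real roots exist; factor into two real quadratics: (s^2 + 8s + 20)(s^2 + 10s + 34) = 0.
Each quadratic gives a conjugate pair via the quadratic formula.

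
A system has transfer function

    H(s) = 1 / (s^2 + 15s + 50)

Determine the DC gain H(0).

Set s = 0: H(0) = (1) / (50) = 1/50.

H(0) = 1/50 ≈ 0.02000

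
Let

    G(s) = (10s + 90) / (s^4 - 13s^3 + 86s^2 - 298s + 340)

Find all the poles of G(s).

The poles are the roots of the denominator s^4 - 13s^3 + 86s^2 - 298s + 340 = 0.
Trying s = 5: the polynomial evaluates to 0, so (s - 5) is a factor.
Dividing out leaves s^3 - 8s^2 + 46s - 68 = 0.
This factors further as (s^2 - 6s + 34)(s - 2) = 0.

s = 3 + 5j, 3 - 5j, 5, 2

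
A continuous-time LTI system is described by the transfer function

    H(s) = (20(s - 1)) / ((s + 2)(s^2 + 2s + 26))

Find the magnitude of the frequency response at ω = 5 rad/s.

|H(j5)| ≈ 1.884

Substitute s = j5: numerator = -20 + j100, denominator = -48 + j25.
|H(j5)| = |-20 + j100| / |-48 + j25| = 101.98 / 54.120 ≈ 1.884.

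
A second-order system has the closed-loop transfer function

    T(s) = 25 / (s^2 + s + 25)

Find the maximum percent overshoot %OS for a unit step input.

%OS ≈ 72.9%

Comparing s^2 + s + 25 to s^2 + 2ζωₙs + ωₙ²: ωₙ = 5 rad/s and ζ = 1/(2·5) = 0.1.
%OS = 100·exp(−πζ/√(1−ζ²)) = 100·exp(−π·0.1/√(1−0.1²)) ≈ 72.9%.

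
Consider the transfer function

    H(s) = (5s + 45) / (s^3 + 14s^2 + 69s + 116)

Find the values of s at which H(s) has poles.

s = -5 + 2j, -5 - 2j, -4

The poles are the roots of the denominator s^3 + 14s^2 + 69s + 116 = 0.
Trying s = -4: the polynomial evaluates to 0, so (s + 4) is a factor.
Dividing out leaves s^2 + 10s + 29 = 0.
The quadratic formula then gives s = -5 ± 2j.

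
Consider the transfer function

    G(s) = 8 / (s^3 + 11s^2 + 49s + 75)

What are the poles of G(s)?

The poles are the roots of the denominator s^3 + 11s^2 + 49s + 75 = 0.
Trying s = -3: the polynomial evaluates to 0, so (s + 3) is a factor.
Dividing out leaves s^2 + 8s + 25 = 0.
The quadratic formula then gives s = -4 ± 3j.

s = -4 ± 3j, -3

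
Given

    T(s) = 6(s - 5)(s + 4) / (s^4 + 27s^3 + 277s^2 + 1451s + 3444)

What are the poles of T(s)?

The poles are the roots of the denominator s^4 + 27s^3 + 277s^2 + 1451s + 3444 = 0.
Trying s = -7: the polynomial evaluates to 0, so (s + 7) is a factor.
Dividing out leaves s^3 + 20s^2 + 137s + 492 = 0.
This factors further as (s^2 + 8s + 41)(s + 12) = 0.

s = -4 ± 5j, -7, -12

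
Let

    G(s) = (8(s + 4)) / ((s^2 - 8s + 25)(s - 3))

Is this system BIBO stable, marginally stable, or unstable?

The poles can be read from the denominator factors: s = 4 ± 3j, 3.
Since the pole(s) at s = 4 ± 3j, 3 lie in the right half-plane, the system is unstable.

unstable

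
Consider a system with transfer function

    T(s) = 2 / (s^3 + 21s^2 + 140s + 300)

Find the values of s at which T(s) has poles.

The poles are the roots of the denominator s^3 + 21s^2 + 140s + 300 = 0.
Trying s = -5: the polynomial evaluates to 0, so (s + 5) is a factor.
Dividing out leaves s^2 + 16s + 60 = 0.
Factoring the quadratic: (s + 10)(s + 6) = 0.

s = -5, -10, -6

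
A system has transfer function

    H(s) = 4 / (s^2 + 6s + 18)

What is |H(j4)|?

Substitute s = j4: numerator = 4, denominator = 2 + j24.
|H(j4)| = |4| / |2 + j24| = 4 / 24.083 ≈ 0.1661.

|H(j4)| ≈ 0.1661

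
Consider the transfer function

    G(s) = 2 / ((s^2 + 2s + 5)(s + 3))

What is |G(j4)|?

Substitute s = j4: numerator = 2, denominator = -65 - j20.
|G(j4)| = |2| / |-65 - j20| = 2 / 68.007 ≈ 0.02941.

|G(j4)| ≈ 0.02941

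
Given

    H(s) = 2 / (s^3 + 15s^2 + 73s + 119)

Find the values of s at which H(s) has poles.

s = -4 + j, -4 - j, -7

The poles are the roots of the denominator s^3 + 15s^2 + 73s + 119 = 0.
Trying s = -7: the polynomial evaluates to 0, so (s + 7) is a factor.
Dividing out leaves s^2 + 8s + 17 = 0.
The quadratic formula then gives s = -4 ± 1j.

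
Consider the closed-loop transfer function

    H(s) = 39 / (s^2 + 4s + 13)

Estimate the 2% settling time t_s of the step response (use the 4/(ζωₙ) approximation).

Comparing s^2 + 4s + 13 to s^2 + 2ζωₙs + ωₙ²: ωₙ = √13 ≈ 3.606 rad/s and ζ = 4/(2·√13) ≈ 0.5547.
ζωₙ = 4/2 = 2, so t_s ≈ 4/(ζωₙ) = 4/2 = 2 s.

t_s ≈ 2 s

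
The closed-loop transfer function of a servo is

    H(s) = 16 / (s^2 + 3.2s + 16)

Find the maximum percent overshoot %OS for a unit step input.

%OS ≈ 25.4%

Comparing s^2 + 3.2s + 16 to s^2 + 2ζωₙs + ωₙ²: ωₙ = 4 rad/s and ζ = 3.2/(2·4) = 0.4.
%OS = 100·exp(−πζ/√(1−ζ²)) = 100·exp(−π·0.4/√(1−0.4²)) ≈ 25.4%.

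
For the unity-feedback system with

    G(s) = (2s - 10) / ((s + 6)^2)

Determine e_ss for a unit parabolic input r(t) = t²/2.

e_ss = ∞

G(s) has no poles at the origin.
This is a Type 0 system; Ka = lim_{s→0} s^2·G(s) = 0, so the steady-state error for a parabola input is infinite.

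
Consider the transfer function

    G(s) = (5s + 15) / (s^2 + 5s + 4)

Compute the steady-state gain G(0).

G(0) = 15/4 ≈ 3.750

Set s = 0: G(0) = (15) / (4) = 15/4.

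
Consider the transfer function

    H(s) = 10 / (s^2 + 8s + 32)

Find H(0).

H(0) = 5/16 ≈ 0.3125

Set s = 0: H(0) = (10) / (32) = 5/16.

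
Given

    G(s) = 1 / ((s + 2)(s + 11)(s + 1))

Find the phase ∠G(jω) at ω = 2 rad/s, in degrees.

∠G(j2) ≈ -118.7°

At s = j2: numerator = 1, denominator = -34 + j62.
∠G = ∠num − ∠den = 0° − (118.74°) = -118.7°.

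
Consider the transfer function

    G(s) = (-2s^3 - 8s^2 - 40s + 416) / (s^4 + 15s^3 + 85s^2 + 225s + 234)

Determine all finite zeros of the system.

Set the numerator to zero: -2s^3 - 8s^2 - 40s + 416 = 0, i.e. -2·(s^3 + 4s^2 + 20s - 208) = 0.
Factoring: (s^2 + 8s + 52)(s - 4) = 0.

s = -4 ± 6j, 4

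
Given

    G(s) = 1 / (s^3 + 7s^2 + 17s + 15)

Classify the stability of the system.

stable

The denominator s^3 + 7s^2 + 17s + 15 factors as (s^2 + 4s + 5)(s + 3), giving poles at s = -2 + j, -2 - j, -3.
Since all poles lie strictly in the left half-plane, the system is stable.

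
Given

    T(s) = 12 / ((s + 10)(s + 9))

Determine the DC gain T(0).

T(0) = 2/15 ≈ 0.1333

At s = 0 each factor (s + a) contributes a and each (s^2 + bs + c) contributes c.
T(0) = 12·1 / ((10) · (9)) = 12/90 = 2/15.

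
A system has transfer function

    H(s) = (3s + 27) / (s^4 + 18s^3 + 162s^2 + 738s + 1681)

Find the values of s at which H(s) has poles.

The poles are the roots of the denominator s^4 + 18s^3 + 162s^2 + 738s + 1681 = 0.
No real roots exist; factor into two real quadratics: (s^2 + 8s + 41)(s^2 + 10s + 41) = 0.
Each quadratic gives a conjugate pair via the quadratic formula.

s = -4 ± 5j, -5 ± 4j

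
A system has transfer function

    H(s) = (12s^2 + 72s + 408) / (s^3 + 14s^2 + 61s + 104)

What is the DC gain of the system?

H(0) = 51/13 ≈ 3.923

Set s = 0: H(0) = (408) / (104) = 51/13.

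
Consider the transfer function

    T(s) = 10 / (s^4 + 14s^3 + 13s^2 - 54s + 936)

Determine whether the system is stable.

unstable

The denominator s^4 + 14s^3 + 13s^2 - 54s + 936 factors as (s^2 - 4s + 13)(s + 12)(s + 6), giving poles at s = 2 + 3j, 2 - 3j, -12, -6.
Since the pole(s) at s = 2 ± 3j lie in the right half-plane, the system is unstable.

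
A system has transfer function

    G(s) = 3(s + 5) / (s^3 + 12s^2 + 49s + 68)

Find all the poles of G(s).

The poles are the roots of the denominator s^3 + 12s^2 + 49s + 68 = 0.
Trying s = -4: the polynomial evaluates to 0, so (s + 4) is a factor.
Dividing out leaves s^2 + 8s + 17 = 0.
The quadratic formula then gives s = -4 ± 1j.

s = -4 + j, -4 - j, -4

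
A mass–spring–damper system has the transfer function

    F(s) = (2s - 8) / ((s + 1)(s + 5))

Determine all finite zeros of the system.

Set the numerator to zero: 2s - 8 = 0, i.e. 2·(s - 4) = 0.
So s = 4.

s = 4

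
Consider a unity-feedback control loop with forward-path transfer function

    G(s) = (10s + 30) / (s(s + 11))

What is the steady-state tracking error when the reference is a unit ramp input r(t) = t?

G(s) has one pole at the origin.
This is a Type 1 system. Kv = lim_{s→0} s·G(s) = 30/11.
e_ss = 1/Kv = 1/(30/11) = 11/30 ≈ 0.3667.

e_ss = 0.3667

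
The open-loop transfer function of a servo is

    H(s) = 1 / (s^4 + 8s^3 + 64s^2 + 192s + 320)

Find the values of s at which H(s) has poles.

The poles are the roots of the denominator s^4 + 8s^3 + 64s^2 + 192s + 320 = 0.
No real roots exist; factor into two real quadratics: (s^2 + 4s + 8)(s^2 + 4s + 40) = 0.
Each quadratic gives a conjugate pair via the quadratic formula.

s = -2 ± 2j, -2 ± 6j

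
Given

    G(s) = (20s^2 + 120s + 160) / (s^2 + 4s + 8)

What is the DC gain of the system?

Set s = 0: G(0) = (160) / (8) = 20.

G(0) = 20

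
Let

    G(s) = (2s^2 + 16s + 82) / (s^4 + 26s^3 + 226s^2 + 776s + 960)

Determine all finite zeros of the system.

s = -4 + 5j, -4 - 5j

Set the numerator to zero: 2s^2 + 16s + 82 = 0, i.e. 2·(s^2 + 8s + 41) = 0.
Factoring: (s^2 + 8s + 41) = 0.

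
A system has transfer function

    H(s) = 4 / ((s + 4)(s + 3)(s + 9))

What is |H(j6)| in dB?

Substitute s = j6: numerator = 4, denominator = -468 + j234.
|H(j6)| = |4| / |-468 + j234| = 4 / 523.24 ≈ 0.007645.
In decibels: 20·log₁₀(0.007645) ≈ -42.3 dB.

|H(j6)|_dB ≈ -42.3 dB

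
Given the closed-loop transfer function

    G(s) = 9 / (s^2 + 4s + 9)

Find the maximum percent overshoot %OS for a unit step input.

%OS ≈ 6.02%

Comparing s^2 + 4s + 9 to s^2 + 2ζωₙs + ωₙ²: ωₙ = 3 rad/s and ζ = 4/(2·3) ≈ 0.6667.
%OS = 100·exp(−πζ/√(1−ζ²)) = 100·exp(−π·0.6667/√(1−0.6667²)) ≈ 6.02%.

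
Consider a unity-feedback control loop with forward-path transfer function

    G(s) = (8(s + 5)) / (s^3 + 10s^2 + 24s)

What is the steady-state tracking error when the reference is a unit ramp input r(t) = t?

G(s) has one pole at the origin.
This is a Type 1 system. Kv = lim_{s→0} s·G(s) = 40/24 = 5/3.
e_ss = 1/Kv = 1/(5/3) = 3/5 ≈ 0.6000.

e_ss = 0.6000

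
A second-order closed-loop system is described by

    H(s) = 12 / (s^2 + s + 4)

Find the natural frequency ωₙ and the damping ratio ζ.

ωₙ = 2 rad/s, ζ = 0.25

Compare the denominator to the standard form s^2 + 2ζωₙs + ωₙ².
ωₙ² = 4, so ωₙ = 2 rad/s.
2ζωₙ = 1, so ζ = 1/(2·2) = 0.25.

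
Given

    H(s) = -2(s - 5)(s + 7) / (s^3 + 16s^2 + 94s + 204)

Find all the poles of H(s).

The poles are the roots of the denominator s^3 + 16s^2 + 94s + 204 = 0.
Trying s = -6: the polynomial evaluates to 0, so (s + 6) is a factor.
Dividing out leaves s^2 + 10s + 34 = 0.
The quadratic formula then gives s = -5 ± 3j.

s = -5 ± 3j, -6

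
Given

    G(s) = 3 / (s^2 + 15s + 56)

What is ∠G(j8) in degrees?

∠G(j8) ≈ -93.81°

At s = j8: numerator = 3, denominator = -8 + j120.
∠G = ∠num − ∠den = 0° − (93.814°) = -93.81°.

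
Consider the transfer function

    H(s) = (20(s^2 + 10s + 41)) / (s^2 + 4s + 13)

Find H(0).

H(0) = 820/13 ≈ 63.08

At s = 0 each factor (s + a) contributes a and each (s^2 + bs + c) contributes c.
H(0) = 20·(41) / ((13)) = 820/13 = 820/13.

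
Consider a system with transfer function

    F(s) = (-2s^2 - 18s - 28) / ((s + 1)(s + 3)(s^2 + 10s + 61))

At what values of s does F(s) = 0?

s = -2, -7

Set the numerator to zero: -2s^2 - 18s - 28 = 0, i.e. -2·(s^2 + 9s + 14) = 0.
Factoring: (s + 2)(s + 7) = 0.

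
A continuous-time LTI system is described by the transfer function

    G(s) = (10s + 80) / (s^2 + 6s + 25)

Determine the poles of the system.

s = -3 ± 4j

The poles are the roots of the denominator s^2 + 6s + 25 = 0.
Using the quadratic formula: s = (-6 ± √(-64))/2 = -3 ± 4j.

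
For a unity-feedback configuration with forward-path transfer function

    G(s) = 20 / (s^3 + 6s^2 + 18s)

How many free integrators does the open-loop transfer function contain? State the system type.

Factor s from the denominator: s^3 + 6s^2 + 18s = s·(s^2 + 6s + 18).
There is 1 pole at the origin, so the system is Type 1.

Type 1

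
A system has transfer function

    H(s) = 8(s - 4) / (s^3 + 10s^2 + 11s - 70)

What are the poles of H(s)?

The poles are the roots of the denominator s^3 + 10s^2 + 11s - 70 = 0.
Trying s = 2: the polynomial evaluates to 0, so (s - 2) is a factor.
Dividing out leaves s^2 + 12s + 35 = 0.
Factoring the quadratic: (s + 7)(s + 5) = 0.

s = 2, -7, -5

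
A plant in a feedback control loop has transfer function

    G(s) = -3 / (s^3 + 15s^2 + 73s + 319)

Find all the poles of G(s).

The poles are the roots of the denominator s^3 + 15s^2 + 73s + 319 = 0.
Trying s = -11: the polynomial evaluates to 0, so (s + 11) is a factor.
Dividing out leaves s^2 + 4s + 29 = 0.
The quadratic formula then gives s = -2 ± 5j.

s = -11, -2 + 5j, -2 - 5j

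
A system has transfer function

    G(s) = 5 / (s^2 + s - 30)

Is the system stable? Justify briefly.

unstable

The denominator s^2 + s - 30 factors as (s + 6)(s - 5), giving poles at s = -6, 5.
Since the pole(s) at s = 5 lie in the right half-plane, the system is unstable.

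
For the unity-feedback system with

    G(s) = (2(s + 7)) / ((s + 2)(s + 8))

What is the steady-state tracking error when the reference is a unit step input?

G(s) has no poles at the origin.
This is a Type 0 system. Kp = lim_{s→0} G(s) = 14/16 = 7/8.
e_ss = 1/(1 + Kp) = 1/(1 + 7/8) = 8/15 ≈ 0.5333.

e_ss = 0.5333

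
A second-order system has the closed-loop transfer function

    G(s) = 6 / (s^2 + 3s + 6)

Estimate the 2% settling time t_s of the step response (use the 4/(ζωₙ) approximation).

t_s ≈ 2.667 s

Comparing s^2 + 3s + 6 to s^2 + 2ζωₙs + ωₙ²: ωₙ = √6 ≈ 2.449 rad/s and ζ = 3/(2·√6) ≈ 0.6124.
ζωₙ = 3/2 = 1.5, so t_s ≈ 4/(ζωₙ) = 4/1.5 ≈ 2.667 s.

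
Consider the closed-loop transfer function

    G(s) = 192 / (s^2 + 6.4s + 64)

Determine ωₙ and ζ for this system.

ωₙ = 8 rad/s, ζ = 0.4

Compare the denominator to the standard form s^2 + 2ζωₙs + ωₙ².
ωₙ² = 64, so ωₙ = 8 rad/s.
2ζωₙ = 6.4, so ζ = 6.4/(2·8) = 0.4.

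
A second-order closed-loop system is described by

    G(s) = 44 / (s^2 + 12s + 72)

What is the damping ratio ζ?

Compare the denominator to the standard form s^2 + 2ζωₙs + ωₙ².
ωₙ² = 72, so ωₙ = √72 ≈ 8.485 rad/s.
2ζωₙ = 12, so ζ = 12/(2·√72) ≈ 0.7071.
With ζ = 0.7071 the response is underdamped.

ζ ≈ 0.7071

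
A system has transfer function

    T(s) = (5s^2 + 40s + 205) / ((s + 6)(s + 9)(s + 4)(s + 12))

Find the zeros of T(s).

s = -4 + 5j, -4 - 5j

Set the numerator to zero: 5s^2 + 40s + 205 = 0, i.e. 5·(s^2 + 8s + 41) = 0.
Factoring: (s^2 + 8s + 41) = 0.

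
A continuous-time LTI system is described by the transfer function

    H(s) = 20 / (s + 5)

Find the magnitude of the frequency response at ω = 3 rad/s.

Substitute s = j3: numerator = 20, denominator = 5 + j3.
|H(j3)| = |20| / |5 + j3| = 20 / 5.8310 ≈ 3.430.

|H(j3)| ≈ 3.430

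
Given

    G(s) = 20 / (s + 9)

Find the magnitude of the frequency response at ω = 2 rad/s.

Substitute s = j2: numerator = 20, denominator = 9 + j2.
|G(j2)| = |20| / |9 + j2| = 20 / 9.2195 ≈ 2.169.

|G(j2)| ≈ 2.169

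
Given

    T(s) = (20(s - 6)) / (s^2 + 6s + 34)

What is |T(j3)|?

|T(j3)| ≈ 4.355

Substitute s = j3: numerator = -120 + j60, denominator = 25 + j18.
|T(j3)| = |-120 + j60| / |25 + j18| = 134.16 / 30.806 ≈ 4.355.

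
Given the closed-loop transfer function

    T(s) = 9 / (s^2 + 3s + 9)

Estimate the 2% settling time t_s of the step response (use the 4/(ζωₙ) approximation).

t_s ≈ 2.667 s

Comparing s^2 + 3s + 9 to s^2 + 2ζωₙs + ωₙ²: ωₙ = 3 rad/s and ζ = 3/(2·3) = 0.5.
ζωₙ = 3/2 = 1.5, so t_s ≈ 4/(ζωₙ) = 4/1.5 ≈ 2.667 s.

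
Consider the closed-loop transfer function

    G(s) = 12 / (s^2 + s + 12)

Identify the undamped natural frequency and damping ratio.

Compare the denominator to the standard form s^2 + 2ζωₙs + ωₙ².
ωₙ² = 12, so ωₙ = √12 ≈ 3.464 rad/s.
2ζωₙ = 1, so ζ = 1/(2·√12) ≈ 0.1443.
With ζ = 0.1443 the response is underdamped.

ωₙ ≈ 3.464 rad/s, ζ ≈ 0.1443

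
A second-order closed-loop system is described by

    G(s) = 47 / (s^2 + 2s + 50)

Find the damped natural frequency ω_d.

ω_d = 7 rad/s

Comparing s^2 + 2s + 50 to s^2 + 2ζωₙs + ωₙ²: ωₙ = √50 ≈ 7.071 rad/s and ζ = 2/(2·√50) ≈ 0.1414.
ζωₙ = 2/2 = 1, so ω_d = ωₙ√(1−ζ²) = √(ωₙ² − (ζωₙ)²) = √(50 − 1²) = √49 = 7 rad/s.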